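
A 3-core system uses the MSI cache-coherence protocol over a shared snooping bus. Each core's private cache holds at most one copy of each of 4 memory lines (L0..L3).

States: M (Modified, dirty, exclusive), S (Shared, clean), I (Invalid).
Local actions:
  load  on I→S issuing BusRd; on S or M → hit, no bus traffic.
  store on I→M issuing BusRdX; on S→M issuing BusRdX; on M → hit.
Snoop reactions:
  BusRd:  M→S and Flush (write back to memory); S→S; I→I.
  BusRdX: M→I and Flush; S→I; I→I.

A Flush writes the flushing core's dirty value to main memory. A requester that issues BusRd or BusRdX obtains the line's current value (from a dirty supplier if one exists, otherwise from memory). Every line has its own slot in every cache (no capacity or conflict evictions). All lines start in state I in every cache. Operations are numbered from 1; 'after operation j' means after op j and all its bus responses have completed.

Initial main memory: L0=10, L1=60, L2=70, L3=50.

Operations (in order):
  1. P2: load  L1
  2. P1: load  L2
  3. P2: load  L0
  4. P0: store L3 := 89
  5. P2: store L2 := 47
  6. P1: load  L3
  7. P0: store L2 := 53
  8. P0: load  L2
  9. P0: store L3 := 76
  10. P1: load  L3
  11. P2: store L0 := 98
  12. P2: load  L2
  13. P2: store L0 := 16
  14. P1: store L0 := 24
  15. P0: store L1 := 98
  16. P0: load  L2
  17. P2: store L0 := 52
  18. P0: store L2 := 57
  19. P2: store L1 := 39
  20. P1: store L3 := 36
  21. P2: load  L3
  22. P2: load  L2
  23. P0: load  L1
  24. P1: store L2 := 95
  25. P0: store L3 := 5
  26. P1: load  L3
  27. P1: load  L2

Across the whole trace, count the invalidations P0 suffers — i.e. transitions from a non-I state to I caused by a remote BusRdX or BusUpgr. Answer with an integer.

  op1 P2: load  L1 → I/I/S on L1; bus BusRd; mem=60
  op2 P1: load  L2 → I/S/I on L2; bus BusRd; mem=70
  op3 P2: load  L0 → I/I/S on L0; bus BusRd; mem=10
  op4 P0: store L3 := 89 → M/I/I on L3; bus BusRdX; mem=50
  op5 P2: store L2 := 47 → I/I/M on L2; bus BusRdX; mem=70
  op6 P1: load  L3 → S/S/I on L3; bus BusRd Flush; mem=89
  op7 P0: store L2 := 53 → M/I/I on L2; bus BusRdX Flush; mem=47
  op8 P0: load  L2 → M/I/I on L2; bus (none); mem=47
  op9 P0: store L3 := 76 → M/I/I on L3; bus BusRdX; mem=89
  op10 P1: load  L3 → S/S/I on L3; bus BusRd Flush; mem=76
  op11 P2: store L0 := 98 → I/I/M on L0; bus BusRdX; mem=10
  op12 P2: load  L2 → S/I/S on L2; bus BusRd Flush; mem=53
  op13 P2: store L0 := 16 → I/I/M on L0; bus (none); mem=10
  op14 P1: store L0 := 24 → I/M/I on L0; bus BusRdX Flush; mem=16
  op15 P0: store L1 := 98 → M/I/I on L1; bus BusRdX; mem=60
  op16 P0: load  L2 → S/I/S on L2; bus (none); mem=53
  op17 P2: store L0 := 52 → I/I/M on L0; bus BusRdX Flush; mem=24
  op18 P0: store L2 := 57 → M/I/I on L2; bus BusRdX; mem=53
  op19 P2: store L1 := 39 → I/I/M on L1; bus BusRdX Flush; mem=98
  op20 P1: store L3 := 36 → I/M/I on L3; bus BusRdX; mem=76
  op21 P2: load  L3 → I/S/S on L3; bus BusRd Flush; mem=36
  op22 P2: load  L2 → S/I/S on L2; bus BusRd Flush; mem=57
  op23 P0: load  L1 → S/I/S on L1; bus BusRd Flush; mem=39
  op24 P1: store L2 := 95 → I/M/I on L2; bus BusRdX; mem=57
  op25 P0: store L3 := 5 → M/I/I on L3; bus BusRdX; mem=36
  op26 P1: load  L3 → S/S/I on L3; bus BusRd Flush; mem=5
  op27 P1: load  L2 → I/M/I on L2; bus (none); mem=57

invalidations = 3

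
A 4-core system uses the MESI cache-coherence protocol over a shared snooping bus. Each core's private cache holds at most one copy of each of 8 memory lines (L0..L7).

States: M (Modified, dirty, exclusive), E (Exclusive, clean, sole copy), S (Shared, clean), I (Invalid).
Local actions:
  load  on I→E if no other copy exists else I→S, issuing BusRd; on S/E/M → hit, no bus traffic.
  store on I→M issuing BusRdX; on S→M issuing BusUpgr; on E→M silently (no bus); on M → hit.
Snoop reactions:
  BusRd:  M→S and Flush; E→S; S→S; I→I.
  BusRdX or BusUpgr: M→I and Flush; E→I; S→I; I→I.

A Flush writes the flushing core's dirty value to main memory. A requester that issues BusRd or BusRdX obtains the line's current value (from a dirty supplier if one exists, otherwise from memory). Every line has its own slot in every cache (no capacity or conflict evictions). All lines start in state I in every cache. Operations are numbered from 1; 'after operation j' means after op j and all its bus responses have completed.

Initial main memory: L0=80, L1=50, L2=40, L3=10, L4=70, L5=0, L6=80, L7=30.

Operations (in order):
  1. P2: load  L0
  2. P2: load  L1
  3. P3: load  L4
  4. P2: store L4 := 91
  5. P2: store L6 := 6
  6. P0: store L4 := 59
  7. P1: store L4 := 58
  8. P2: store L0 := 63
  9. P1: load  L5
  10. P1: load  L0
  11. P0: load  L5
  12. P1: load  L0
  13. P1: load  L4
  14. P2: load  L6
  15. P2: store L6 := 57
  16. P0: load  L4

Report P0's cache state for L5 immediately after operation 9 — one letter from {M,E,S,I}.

  op1 P2: load  L0 → I/I/E/I on L0; bus BusRd; mem=80
  op2 P2: load  L1 → I/I/E/I on L1; bus BusRd; mem=50
  op3 P3: load  L4 → I/I/I/E on L4; bus BusRd; mem=70
  op4 P2: store L4 := 91 → I/I/M/I on L4; bus BusRdX; mem=70
  op5 P2: store L6 := 6 → I/I/M/I on L6; bus BusRdX; mem=80
  op6 P0: store L4 := 59 → M/I/I/I on L4; bus BusRdX Flush; mem=91
  op7 P1: store L4 := 58 → I/M/I/I on L4; bus BusRdX Flush; mem=59
  op8 P2: store L0 := 63 → I/I/M/I on L0; bus (none); mem=80
  op9 P1: load  L5 → I/E/I/I on L5; bus BusRd; mem=0
  op10 P1: load  L0 → I/S/S/I on L0; bus BusRd Flush; mem=63
  op11 P0: load  L5 → S/S/I/I on L5; bus BusRd; mem=0
  op12 P1: load  L0 → I/S/S/I on L0; bus (none); mem=63
  op13 P1: load  L4 → I/M/I/I on L4; bus (none); mem=59
  op14 P2: load  L6 → I/I/M/I on L6; bus (none); mem=80
  op15 P2: store L6 := 57 → I/I/M/I on L6; bus (none); mem=80
  op16 P0: load  L4 → S/S/I/I on L4; bus BusRd Flush; mem=58

state = I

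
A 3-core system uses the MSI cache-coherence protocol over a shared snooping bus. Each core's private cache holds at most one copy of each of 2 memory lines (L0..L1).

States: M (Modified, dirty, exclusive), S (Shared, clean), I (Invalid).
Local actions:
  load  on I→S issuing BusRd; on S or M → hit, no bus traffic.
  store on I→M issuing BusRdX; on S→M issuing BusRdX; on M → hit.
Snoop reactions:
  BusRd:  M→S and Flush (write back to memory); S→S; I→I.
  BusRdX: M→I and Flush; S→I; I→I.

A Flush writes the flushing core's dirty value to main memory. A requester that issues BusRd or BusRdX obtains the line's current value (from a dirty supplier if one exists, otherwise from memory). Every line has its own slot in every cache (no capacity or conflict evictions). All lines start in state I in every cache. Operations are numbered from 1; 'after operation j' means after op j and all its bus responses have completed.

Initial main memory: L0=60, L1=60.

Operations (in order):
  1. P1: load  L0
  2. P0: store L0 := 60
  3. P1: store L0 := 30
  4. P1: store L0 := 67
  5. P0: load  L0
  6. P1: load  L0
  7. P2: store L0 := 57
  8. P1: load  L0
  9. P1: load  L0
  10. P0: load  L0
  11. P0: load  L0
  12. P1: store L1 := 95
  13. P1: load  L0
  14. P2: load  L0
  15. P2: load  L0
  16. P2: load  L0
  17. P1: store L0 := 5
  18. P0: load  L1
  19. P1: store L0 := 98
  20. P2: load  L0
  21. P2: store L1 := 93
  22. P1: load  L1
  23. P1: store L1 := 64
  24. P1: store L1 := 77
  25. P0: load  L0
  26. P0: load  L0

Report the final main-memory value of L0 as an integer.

[1] P1: load  L0 | P0:I, P1:S(60), P2:I | bus: BusRd
[2] P0: store L0 := 60 | P0:M(60), P1:I, P2:I | bus: BusRdX
[3] P1: store L0 := 30 | P0:I, P1:M(30), P2:I | bus: BusRdX,Flush
[4] P1: store L0 := 67 | P0:I, P1:M(67), P2:I | bus: none
[5] P0: load  L0 | P0:S(67), P1:S(67), P2:I | bus: BusRd,Flush
[6] P1: load  L0 | P0:S(67), P1:S(67), P2:I | bus: none
[7] P2: store L0 := 57 | P0:I, P1:I, P2:M(57) | bus: BusRdX
[8] P1: load  L0 | P0:I, P1:S(57), P2:S(57) | bus: BusRd,Flush
[9] P1: load  L0 | P0:I, P1:S(57), P2:S(57) | bus: none
[10] P0: load  L0 | P0:S(57), P1:S(57), P2:S(57) | bus: BusRd
[11] P0: load  L0 | P0:S(57), P1:S(57), P2:S(57) | bus: none
[12] P1: store L1 := 95 | P0:I, P1:M(95), P2:I | bus: BusRdX
[13] P1: load  L0 | P0:S(57), P1:S(57), P2:S(57) | bus: none
[14] P2: load  L0 | P0:S(57), P1:S(57), P2:S(57) | bus: none
[15] P2: load  L0 | P0:S(57), P1:S(57), P2:S(57) | bus: none
[16] P2: load  L0 | P0:S(57), P1:S(57), P2:S(57) | bus: none
[17] P1: store L0 := 5 | P0:I, P1:M(5), P2:I | bus: BusRdX
[18] P0: load  L1 | P0:S(95), P1:S(95), P2:I | bus: BusRd,Flush
[19] P1: store L0 := 98 | P0:I, P1:M(98), P2:I | bus: none
[20] P2: load  L0 | P0:I, P1:S(98), P2:S(98) | bus: BusRd,Flush
[21] P2: store L1 := 93 | P0:I, P1:I, P2:M(93) | bus: BusRdX
[22] P1: load  L1 | P0:I, P1:S(93), P2:S(93) | bus: BusRd,Flush
[23] P1: store L1 := 64 | P0:I, P1:M(64), P2:I | bus: BusRdX
[24] P1: store L1 := 77 | P0:I, P1:M(77), P2:I | bus: none
[25] P0: load  L0 | P0:S(98), P1:S(98), P2:S(98) | bus: BusRd
[26] P0: load  L0 | P0:S(98), P1:S(98), P2:S(98) | bus: none

memory[L0] = 98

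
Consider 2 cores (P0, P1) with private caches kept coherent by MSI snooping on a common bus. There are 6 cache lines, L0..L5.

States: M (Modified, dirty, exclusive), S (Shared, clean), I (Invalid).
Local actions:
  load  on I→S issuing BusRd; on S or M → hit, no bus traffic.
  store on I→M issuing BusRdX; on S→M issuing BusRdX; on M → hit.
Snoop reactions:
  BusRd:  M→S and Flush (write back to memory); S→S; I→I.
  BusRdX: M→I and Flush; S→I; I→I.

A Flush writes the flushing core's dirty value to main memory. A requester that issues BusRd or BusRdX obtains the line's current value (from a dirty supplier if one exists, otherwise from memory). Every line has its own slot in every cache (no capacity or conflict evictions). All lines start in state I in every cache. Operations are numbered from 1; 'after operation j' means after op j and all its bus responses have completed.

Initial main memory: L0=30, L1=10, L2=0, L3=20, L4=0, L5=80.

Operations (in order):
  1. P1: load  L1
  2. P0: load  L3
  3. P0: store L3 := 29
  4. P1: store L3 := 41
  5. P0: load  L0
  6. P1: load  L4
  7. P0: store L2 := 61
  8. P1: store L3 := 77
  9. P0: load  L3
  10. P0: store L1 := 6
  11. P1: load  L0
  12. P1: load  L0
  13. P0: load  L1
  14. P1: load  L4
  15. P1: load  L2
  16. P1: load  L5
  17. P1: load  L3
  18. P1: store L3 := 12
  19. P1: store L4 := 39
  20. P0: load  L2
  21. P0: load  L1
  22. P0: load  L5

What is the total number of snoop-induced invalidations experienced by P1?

invalidations = 1

1. P1: load  L1  bus=[BusRd]  L1: P0=I P1=S  mem[L1]=10
2. P0: load  L3  bus=[BusRd]  L3: P0=S P1=I  mem[L3]=20
3. P0: store L3 := 29  bus=[BusRdX]  L3: P0=M P1=I  mem[L3]=20
4. P1: store L3 := 41  bus=[BusRdX,Flush]  L3: P0=I P1=M  mem[L3]=29
5. P0: load  L0  bus=[BusRd]  L0: P0=S P1=I  mem[L0]=30
6. P1: load  L4  bus=[BusRd]  L4: P0=I P1=S  mem[L4]=0
7. P0: store L2 := 61  bus=[BusRdX]  L2: P0=M P1=I  mem[L2]=0
8. P1: store L3 := 77  bus=[-]  L3: P0=I P1=M  mem[L3]=29
9. P0: load  L3  bus=[BusRd,Flush]  L3: P0=S P1=S  mem[L3]=77
10. P0: store L1 := 6  bus=[BusRdX]  L1: P0=M P1=I  mem[L1]=10
11. P1: load  L0  bus=[BusRd]  L0: P0=S P1=S  mem[L0]=30
12. P1: load  L0  bus=[-]  L0: P0=S P1=S  mem[L0]=30
13. P0: load  L1  bus=[-]  L1: P0=M P1=I  mem[L1]=10
14. P1: load  L4  bus=[-]  L4: P0=I P1=S  mem[L4]=0
15. P1: load  L2  bus=[BusRd,Flush]  L2: P0=S P1=S  mem[L2]=61
16. P1: load  L5  bus=[BusRd]  L5: P0=I P1=S  mem[L5]=80
17. P1: load  L3  bus=[-]  L3: P0=S P1=S  mem[L3]=77
18. P1: store L3 := 12  bus=[BusRdX]  L3: P0=I P1=M  mem[L3]=77
19. P1: store L4 := 39  bus=[BusRdX]  L4: P0=I P1=M  mem[L4]=0
20. P0: load  L2  bus=[-]  L2: P0=S P1=S  mem[L2]=61
21. P0: load  L1  bus=[-]  L1: P0=M P1=I  mem[L1]=10
22. P0: load  L5  bus=[BusRd]  L5: P0=S P1=S  mem[L5]=80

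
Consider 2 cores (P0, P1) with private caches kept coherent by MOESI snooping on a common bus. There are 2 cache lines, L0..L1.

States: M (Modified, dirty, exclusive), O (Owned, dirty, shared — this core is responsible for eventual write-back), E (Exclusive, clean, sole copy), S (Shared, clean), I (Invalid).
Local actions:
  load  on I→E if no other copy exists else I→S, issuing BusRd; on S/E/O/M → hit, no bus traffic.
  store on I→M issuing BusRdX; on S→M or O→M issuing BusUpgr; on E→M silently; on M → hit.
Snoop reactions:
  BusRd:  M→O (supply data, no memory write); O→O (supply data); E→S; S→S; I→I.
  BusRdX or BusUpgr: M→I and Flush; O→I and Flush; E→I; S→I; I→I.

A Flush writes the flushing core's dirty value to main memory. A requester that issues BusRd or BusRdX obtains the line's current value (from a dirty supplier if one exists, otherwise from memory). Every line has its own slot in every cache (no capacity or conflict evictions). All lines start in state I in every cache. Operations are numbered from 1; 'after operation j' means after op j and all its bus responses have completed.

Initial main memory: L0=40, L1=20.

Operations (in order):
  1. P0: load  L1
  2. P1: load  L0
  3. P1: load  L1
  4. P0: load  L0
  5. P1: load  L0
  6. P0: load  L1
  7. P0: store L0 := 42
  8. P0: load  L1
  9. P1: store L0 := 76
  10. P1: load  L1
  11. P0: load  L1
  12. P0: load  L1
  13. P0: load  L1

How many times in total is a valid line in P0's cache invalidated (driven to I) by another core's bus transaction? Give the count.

invalidations = 1

step 1: P0: load  L1  ⟶  EI  (L1)  txn=BusRd  M[L1]=20
step 2: P1: load  L0  ⟶  IE  (L0)  txn=BusRd  M[L0]=40
step 3: P1: load  L1  ⟶  SS  (L1)  txn=BusRd  M[L1]=20
step 4: P0: load  L0  ⟶  SS  (L0)  txn=BusRd  M[L0]=40
step 5: P1: load  L0  ⟶  SS  (L0)  txn=∅  M[L0]=40
step 6: P0: load  L1  ⟶  SS  (L1)  txn=∅  M[L1]=20
step 7: P0: store L0 := 42  ⟶  MI  (L0)  txn=BusUpgr  M[L0]=40
step 8: P0: load  L1  ⟶  SS  (L1)  txn=∅  M[L1]=20
step 9: P1: store L0 := 76  ⟶  IM  (L0)  txn=BusRdX+Flush  M[L0]=42
step 10: P1: load  L1  ⟶  SS  (L1)  txn=∅  M[L1]=20
step 11: P0: load  L1  ⟶  SS  (L1)  txn=∅  M[L1]=20
step 12: P0: load  L1  ⟶  SS  (L1)  txn=∅  M[L1]=20
step 13: P0: load  L1  ⟶  SS  (L1)  txn=∅  M[L1]=20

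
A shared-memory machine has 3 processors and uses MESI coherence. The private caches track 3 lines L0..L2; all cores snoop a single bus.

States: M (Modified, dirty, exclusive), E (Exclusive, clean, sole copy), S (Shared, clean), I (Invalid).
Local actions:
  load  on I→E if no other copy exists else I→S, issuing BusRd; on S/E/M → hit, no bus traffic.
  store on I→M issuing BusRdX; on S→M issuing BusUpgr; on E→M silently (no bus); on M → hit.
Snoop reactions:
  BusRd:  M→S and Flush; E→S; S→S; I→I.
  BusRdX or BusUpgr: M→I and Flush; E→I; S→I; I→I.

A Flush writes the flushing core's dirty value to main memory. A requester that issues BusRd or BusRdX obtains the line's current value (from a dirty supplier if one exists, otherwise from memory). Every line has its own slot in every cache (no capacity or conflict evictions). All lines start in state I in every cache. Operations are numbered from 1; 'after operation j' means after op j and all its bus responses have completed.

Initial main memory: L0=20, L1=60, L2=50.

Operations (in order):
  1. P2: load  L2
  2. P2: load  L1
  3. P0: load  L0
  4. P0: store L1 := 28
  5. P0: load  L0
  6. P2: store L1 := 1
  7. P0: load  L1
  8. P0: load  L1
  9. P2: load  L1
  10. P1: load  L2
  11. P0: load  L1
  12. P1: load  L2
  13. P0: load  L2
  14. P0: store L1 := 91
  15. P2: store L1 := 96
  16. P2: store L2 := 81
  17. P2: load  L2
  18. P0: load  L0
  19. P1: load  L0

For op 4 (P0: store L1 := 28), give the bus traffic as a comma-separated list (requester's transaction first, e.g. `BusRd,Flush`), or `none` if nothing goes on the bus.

1. P2: load  L2  bus=[BusRd]  L2: P0=I P1=I P2=E  mem[L2]=50
2. P2: load  L1  bus=[BusRd]  L1: P0=I P1=I P2=E  mem[L1]=60
3. P0: load  L0  bus=[BusRd]  L0: P0=E P1=I P2=I  mem[L0]=20
4. P0: store L1 := 28  bus=[BusRdX]  L1: P0=M P1=I P2=I  mem[L1]=60
5. P0: load  L0  bus=[-]  L0: P0=E P1=I P2=I  mem[L0]=20
6. P2: store L1 := 1  bus=[BusRdX,Flush]  L1: P0=I P1=I P2=M  mem[L1]=28
7. P0: load  L1  bus=[BusRd,Flush]  L1: P0=S P1=I P2=S  mem[L1]=1
8. P0: load  L1  bus=[-]  L1: P0=S P1=I P2=S  mem[L1]=1
9. P2: load  L1  bus=[-]  L1: P0=S P1=I P2=S  mem[L1]=1
10. P1: load  L2  bus=[BusRd]  L2: P0=I P1=S P2=S  mem[L2]=50
11. P0: load  L1  bus=[-]  L1: P0=S P1=I P2=S  mem[L1]=1
12. P1: load  L2  bus=[-]  L2: P0=I P1=S P2=S  mem[L2]=50
13. P0: load  L2  bus=[BusRd]  L2: P0=S P1=S P2=S  mem[L2]=50
14. P0: store L1 := 91  bus=[BusUpgr]  L1: P0=M P1=I P2=I  mem[L1]=1
15. P2: store L1 := 96  bus=[BusRdX,Flush]  L1: P0=I P1=I P2=M  mem[L1]=91
16. P2: store L2 := 81  bus=[BusUpgr]  L2: P0=I P1=I P2=M  mem[L2]=50
17. P2: load  L2  bus=[-]  L2: P0=I P1=I P2=M  mem[L2]=50
18. P0: load  L0  bus=[-]  L0: P0=E P1=I P2=I  mem[L0]=20
19. P1: load  L0  bus=[BusRd]  L0: P0=S P1=S P2=I  mem[L0]=20

bus = BusRdX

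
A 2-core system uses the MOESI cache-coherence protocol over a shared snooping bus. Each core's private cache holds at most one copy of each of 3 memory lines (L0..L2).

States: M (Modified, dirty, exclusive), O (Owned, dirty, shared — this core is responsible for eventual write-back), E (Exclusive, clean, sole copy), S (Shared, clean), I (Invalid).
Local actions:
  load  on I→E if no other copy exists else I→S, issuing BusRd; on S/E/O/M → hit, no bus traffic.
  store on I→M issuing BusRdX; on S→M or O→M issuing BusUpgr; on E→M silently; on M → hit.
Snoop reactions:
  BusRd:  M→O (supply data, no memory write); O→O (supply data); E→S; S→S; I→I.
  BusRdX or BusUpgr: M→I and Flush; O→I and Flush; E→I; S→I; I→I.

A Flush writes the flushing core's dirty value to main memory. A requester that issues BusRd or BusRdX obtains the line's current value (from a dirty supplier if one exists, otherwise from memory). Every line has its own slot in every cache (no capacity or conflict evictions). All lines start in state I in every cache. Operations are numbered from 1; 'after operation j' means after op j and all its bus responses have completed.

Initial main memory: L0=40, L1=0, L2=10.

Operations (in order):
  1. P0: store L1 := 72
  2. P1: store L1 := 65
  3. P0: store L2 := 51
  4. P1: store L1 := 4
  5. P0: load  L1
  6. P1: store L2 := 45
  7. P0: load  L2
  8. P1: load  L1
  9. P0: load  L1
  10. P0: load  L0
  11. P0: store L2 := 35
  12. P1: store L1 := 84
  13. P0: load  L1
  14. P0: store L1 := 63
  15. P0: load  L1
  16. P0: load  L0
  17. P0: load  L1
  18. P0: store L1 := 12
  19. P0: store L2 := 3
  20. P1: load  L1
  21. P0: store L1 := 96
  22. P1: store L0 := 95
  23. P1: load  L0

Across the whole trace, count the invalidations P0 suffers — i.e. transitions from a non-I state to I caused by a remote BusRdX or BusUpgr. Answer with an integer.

  op1 P0: store L1 := 72 → M/I on L1; bus BusRdX; mem=0
  op2 P1: store L1 := 65 → I/M on L1; bus BusRdX Flush; mem=72
  op3 P0: store L2 := 51 → M/I on L2; bus BusRdX; mem=10
  op4 P1: store L1 := 4 → I/M on L1; bus (none); mem=72
  op5 P0: load  L1 → S/O on L1; bus BusRd; mem=72
  op6 P1: store L2 := 45 → I/M on L2; bus BusRdX Flush; mem=51
  op7 P0: load  L2 → S/O on L2; bus BusRd; mem=51
  op8 P1: load  L1 → S/O on L1; bus (none); mem=72
  op9 P0: load  L1 → S/O on L1; bus (none); mem=72
  op10 P0: load  L0 → E/I on L0; bus BusRd; mem=40
  op11 P0: store L2 := 35 → M/I on L2; bus BusUpgr Flush; mem=45
  op12 P1: store L1 := 84 → I/M on L1; bus BusUpgr; mem=72
  op13 P0: load  L1 → S/O on L1; bus BusRd; mem=72
  op14 P0: store L1 := 63 → M/I on L1; bus BusUpgr Flush; mem=84
  op15 P0: load  L1 → M/I on L1; bus (none); mem=84
  op16 P0: load  L0 → E/I on L0; bus (none); mem=40
  op17 P0: load  L1 → M/I on L1; bus (none); mem=84
  op18 P0: store L1 := 12 → M/I on L1; bus (none); mem=84
  op19 P0: store L2 := 3 → M/I on L2; bus (none); mem=45
  op20 P1: load  L1 → O/S on L1; bus BusRd; mem=84
  op21 P0: store L1 := 96 → M/I on L1; bus BusUpgr; mem=84
  op22 P1: store L0 := 95 → I/M on L0; bus BusRdX; mem=40
  op23 P1: load  L0 → I/M on L0; bus (none); mem=40

invalidations = 4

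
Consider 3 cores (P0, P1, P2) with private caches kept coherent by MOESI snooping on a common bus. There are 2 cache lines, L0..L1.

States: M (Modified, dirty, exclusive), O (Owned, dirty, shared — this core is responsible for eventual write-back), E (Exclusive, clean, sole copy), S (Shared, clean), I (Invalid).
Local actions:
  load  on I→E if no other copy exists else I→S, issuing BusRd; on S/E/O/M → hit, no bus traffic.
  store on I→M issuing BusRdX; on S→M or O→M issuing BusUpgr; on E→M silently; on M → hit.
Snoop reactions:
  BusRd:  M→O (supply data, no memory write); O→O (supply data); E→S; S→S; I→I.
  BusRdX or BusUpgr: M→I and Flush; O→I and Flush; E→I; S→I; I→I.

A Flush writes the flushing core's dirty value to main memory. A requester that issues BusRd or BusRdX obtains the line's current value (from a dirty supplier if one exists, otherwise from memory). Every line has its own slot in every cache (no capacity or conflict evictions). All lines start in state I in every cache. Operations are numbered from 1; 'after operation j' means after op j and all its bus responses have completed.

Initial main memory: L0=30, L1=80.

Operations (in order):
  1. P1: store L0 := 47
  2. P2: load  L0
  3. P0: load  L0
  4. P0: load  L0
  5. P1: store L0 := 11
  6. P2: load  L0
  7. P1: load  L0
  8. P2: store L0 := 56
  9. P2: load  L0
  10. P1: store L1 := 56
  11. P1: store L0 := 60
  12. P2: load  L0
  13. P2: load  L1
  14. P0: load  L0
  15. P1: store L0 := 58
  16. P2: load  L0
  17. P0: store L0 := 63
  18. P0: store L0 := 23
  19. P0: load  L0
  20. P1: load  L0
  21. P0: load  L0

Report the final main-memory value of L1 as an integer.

memory[L1] = 80

1. P1: store L0 := 47  bus=[BusRdX]  L0: P0=I P1=M P2=I  mem[L0]=30
2. P2: load  L0  bus=[BusRd]  L0: P0=I P1=O P2=S  mem[L0]=30
3. P0: load  L0  bus=[BusRd]  L0: P0=S P1=O P2=S  mem[L0]=30
4. P0: load  L0  bus=[-]  L0: P0=S P1=O P2=S  mem[L0]=30
5. P1: store L0 := 11  bus=[BusUpgr]  L0: P0=I P1=M P2=I  mem[L0]=30
6. P2: load  L0  bus=[BusRd]  L0: P0=I P1=O P2=S  mem[L0]=30
7. P1: load  L0  bus=[-]  L0: P0=I P1=O P2=S  mem[L0]=30
8. P2: store L0 := 56  bus=[BusUpgr,Flush]  L0: P0=I P1=I P2=M  mem[L0]=11
9. P2: load  L0  bus=[-]  L0: P0=I P1=I P2=M  mem[L0]=11
10. P1: store L1 := 56  bus=[BusRdX]  L1: P0=I P1=M P2=I  mem[L1]=80
11. P1: store L0 := 60  bus=[BusRdX,Flush]  L0: P0=I P1=M P2=I  mem[L0]=56
12. P2: load  L0  bus=[BusRd]  L0: P0=I P1=O P2=S  mem[L0]=56
13. P2: load  L1  bus=[BusRd]  L1: P0=I P1=O P2=S  mem[L1]=80
14. P0: load  L0  bus=[BusRd]  L0: P0=S P1=O P2=S  mem[L0]=56
15. P1: store L0 := 58  bus=[BusUpgr]  L0: P0=I P1=M P2=I  mem[L0]=56
16. P2: load  L0  bus=[BusRd]  L0: P0=I P1=O P2=S  mem[L0]=56
17. P0: store L0 := 63  bus=[BusRdX,Flush]  L0: P0=M P1=I P2=I  mem[L0]=58
18. P0: store L0 := 23  bus=[-]  L0: P0=M P1=I P2=I  mem[L0]=58
19. P0: load  L0  bus=[-]  L0: P0=M P1=I P2=I  mem[L0]=58
20. P1: load  L0  bus=[BusRd]  L0: P0=O P1=S P2=I  mem[L0]=58
21. P0: load  L0  bus=[-]  L0: P0=O P1=S P2=I  mem[L0]=58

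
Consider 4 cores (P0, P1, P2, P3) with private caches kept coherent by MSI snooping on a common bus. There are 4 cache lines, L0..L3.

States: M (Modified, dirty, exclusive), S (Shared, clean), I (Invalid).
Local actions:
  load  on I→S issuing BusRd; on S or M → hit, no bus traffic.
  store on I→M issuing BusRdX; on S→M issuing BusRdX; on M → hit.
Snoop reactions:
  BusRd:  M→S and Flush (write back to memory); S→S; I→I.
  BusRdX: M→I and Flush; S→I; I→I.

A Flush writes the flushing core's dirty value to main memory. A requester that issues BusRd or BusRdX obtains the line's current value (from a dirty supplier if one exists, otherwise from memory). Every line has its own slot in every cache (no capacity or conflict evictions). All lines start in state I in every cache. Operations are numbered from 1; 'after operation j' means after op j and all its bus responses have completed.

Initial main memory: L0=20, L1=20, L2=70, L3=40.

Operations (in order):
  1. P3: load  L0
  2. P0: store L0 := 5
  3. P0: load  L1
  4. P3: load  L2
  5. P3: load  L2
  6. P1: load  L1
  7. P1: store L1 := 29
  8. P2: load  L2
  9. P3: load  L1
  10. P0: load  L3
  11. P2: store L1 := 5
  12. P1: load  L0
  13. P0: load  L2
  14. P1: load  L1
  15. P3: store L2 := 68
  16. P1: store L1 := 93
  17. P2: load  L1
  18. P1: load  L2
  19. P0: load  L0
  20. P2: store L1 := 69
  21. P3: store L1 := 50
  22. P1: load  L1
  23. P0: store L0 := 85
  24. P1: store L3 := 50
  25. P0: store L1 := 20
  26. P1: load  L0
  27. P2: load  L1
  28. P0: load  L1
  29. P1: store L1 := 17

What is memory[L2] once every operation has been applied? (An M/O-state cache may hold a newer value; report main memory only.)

  op1 P3: load  L0 → I/I/I/S on L0; bus BusRd; mem=20
  op2 P0: store L0 := 5 → M/I/I/I on L0; bus BusRdX; mem=20
  op3 P0: load  L1 → S/I/I/I on L1; bus BusRd; mem=20
  op4 P3: load  L2 → I/I/I/S on L2; bus BusRd; mem=70
  op5 P3: load  L2 → I/I/I/S on L2; bus (none); mem=70
  op6 P1: load  L1 → S/S/I/I on L1; bus BusRd; mem=20
  op7 P1: store L1 := 29 → I/M/I/I on L1; bus BusRdX; mem=20
  op8 P2: load  L2 → I/I/S/S on L2; bus BusRd; mem=70
  op9 P3: load  L1 → I/S/I/S on L1; bus BusRd Flush; mem=29
  op10 P0: load  L3 → S/I/I/I on L3; bus BusRd; mem=40
  op11 P2: store L1 := 5 → I/I/M/I on L1; bus BusRdX; mem=29
  op12 P1: load  L0 → S/S/I/I on L0; bus BusRd Flush; mem=5
  op13 P0: load  L2 → S/I/S/S on L2; bus BusRd; mem=70
  op14 P1: load  L1 → I/S/S/I on L1; bus BusRd Flush; mem=5
  op15 P3: store L2 := 68 → I/I/I/M on L2; bus BusRdX; mem=70
  op16 P1: store L1 := 93 → I/M/I/I on L1; bus BusRdX; mem=5
  op17 P2: load  L1 → I/S/S/I on L1; bus BusRd Flush; mem=93
  op18 P1: load  L2 → I/S/I/S on L2; bus BusRd Flush; mem=68
  op19 P0: load  L0 → S/S/I/I on L0; bus (none); mem=5
  op20 P2: store L1 := 69 → I/I/M/I on L1; bus BusRdX; mem=93
  op21 P3: store L1 := 50 → I/I/I/M on L1; bus BusRdX Flush; mem=69
  op22 P1: load  L1 → I/S/I/S on L1; bus BusRd Flush; mem=50
  op23 P0: store L0 := 85 → M/I/I/I on L0; bus BusRdX; mem=5
  op24 P1: store L3 := 50 → I/M/I/I on L3; bus BusRdX; mem=40
  op25 P0: store L1 := 20 → M/I/I/I on L1; bus BusRdX; mem=50
  op26 P1: load  L0 → S/S/I/I on L0; bus BusRd Flush; mem=85
  op27 P2: load  L1 → S/I/S/I on L1; bus BusRd Flush; mem=20
  op28 P0: load  L1 → S/I/S/I on L1; bus (none); mem=20
  op29 P1: store L1 := 17 → I/M/I/I on L1; bus BusRdX; mem=20

memory[L2] = 68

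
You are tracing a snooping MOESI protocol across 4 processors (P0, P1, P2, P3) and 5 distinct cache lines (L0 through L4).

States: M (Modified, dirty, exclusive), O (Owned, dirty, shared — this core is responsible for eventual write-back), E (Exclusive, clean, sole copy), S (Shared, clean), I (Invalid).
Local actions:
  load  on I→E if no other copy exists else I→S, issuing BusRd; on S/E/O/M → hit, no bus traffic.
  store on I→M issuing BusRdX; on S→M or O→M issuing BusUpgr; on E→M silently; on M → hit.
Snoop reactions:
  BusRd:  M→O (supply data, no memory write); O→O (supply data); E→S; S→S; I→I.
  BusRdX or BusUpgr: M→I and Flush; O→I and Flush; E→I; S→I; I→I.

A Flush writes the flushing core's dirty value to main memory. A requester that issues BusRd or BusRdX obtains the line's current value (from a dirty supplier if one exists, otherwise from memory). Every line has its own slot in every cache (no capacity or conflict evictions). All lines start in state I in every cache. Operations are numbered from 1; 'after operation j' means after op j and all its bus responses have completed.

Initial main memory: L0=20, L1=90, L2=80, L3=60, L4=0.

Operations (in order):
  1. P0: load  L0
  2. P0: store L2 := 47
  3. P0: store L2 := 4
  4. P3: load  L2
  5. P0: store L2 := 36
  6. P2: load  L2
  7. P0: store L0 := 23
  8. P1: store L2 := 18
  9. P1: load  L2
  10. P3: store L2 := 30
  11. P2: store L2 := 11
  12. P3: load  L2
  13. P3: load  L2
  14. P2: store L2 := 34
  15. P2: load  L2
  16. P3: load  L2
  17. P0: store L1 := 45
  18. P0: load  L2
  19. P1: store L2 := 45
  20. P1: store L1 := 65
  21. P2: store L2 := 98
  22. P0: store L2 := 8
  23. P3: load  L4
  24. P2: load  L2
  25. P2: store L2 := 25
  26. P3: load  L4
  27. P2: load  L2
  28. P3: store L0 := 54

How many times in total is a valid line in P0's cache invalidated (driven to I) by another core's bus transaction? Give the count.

step 1: P0: load  L0  ⟶  EIII  (L0)  txn=BusRd  M[L0]=20
step 2: P0: store L2 := 47  ⟶  MIII  (L2)  txn=BusRdX  M[L2]=80
step 3: P0: store L2 := 4  ⟶  MIII  (L2)  txn=∅  M[L2]=80
step 4: P3: load  L2  ⟶  OIIS  (L2)  txn=BusRd  M[L2]=80
step 5: P0: store L2 := 36  ⟶  MIII  (L2)  txn=BusUpgr  M[L2]=80
step 6: P2: load  L2  ⟶  OISI  (L2)  txn=BusRd  M[L2]=80
step 7: P0: store L0 := 23  ⟶  MIII  (L0)  txn=∅  M[L0]=20
step 8: P1: store L2 := 18  ⟶  IMII  (L2)  txn=BusRdX+Flush  M[L2]=36
step 9: P1: load  L2  ⟶  IMII  (L2)  txn=∅  M[L2]=36
step 10: P3: store L2 := 30  ⟶  IIIM  (L2)  txn=BusRdX+Flush  M[L2]=18
step 11: P2: store L2 := 11  ⟶  IIMI  (L2)  txn=BusRdX+Flush  M[L2]=30
step 12: P3: load  L2  ⟶  IIOS  (L2)  txn=BusRd  M[L2]=30
step 13: P3: load  L2  ⟶  IIOS  (L2)  txn=∅  M[L2]=30
step 14: P2: store L2 := 34  ⟶  IIMI  (L2)  txn=BusUpgr  M[L2]=30
step 15: P2: load  L2  ⟶  IIMI  (L2)  txn=∅  M[L2]=30
step 16: P3: load  L2  ⟶  IIOS  (L2)  txn=BusRd  M[L2]=30
step 17: P0: store L1 := 45  ⟶  MIII  (L1)  txn=BusRdX  M[L1]=90
step 18: P0: load  L2  ⟶  SIOS  (L2)  txn=BusRd  M[L2]=30
step 19: P1: store L2 := 45  ⟶  IMII  (L2)  txn=BusRdX+Flush  M[L2]=34
step 20: P1: store L1 := 65  ⟶  IMII  (L1)  txn=BusRdX+Flush  M[L1]=45
step 21: P2: store L2 := 98  ⟶  IIMI  (L2)  txn=BusRdX+Flush  M[L2]=45
step 22: P0: store L2 := 8  ⟶  MIII  (L2)  txn=BusRdX+Flush  M[L2]=98
step 23: P3: load  L4  ⟶  IIIE  (L4)  txn=BusRd  M[L4]=0
step 24: P2: load  L2  ⟶  OISI  (L2)  txn=BusRd  M[L2]=98
step 25: P2: store L2 := 25  ⟶  IIMI  (L2)  txn=BusUpgr+Flush  M[L2]=8
step 26: P3: load  L4  ⟶  IIIE  (L4)  txn=∅  M[L4]=0
step 27: P2: load  L2  ⟶  IIMI  (L2)  txn=∅  M[L2]=8
step 28: P3: store L0 := 54  ⟶  IIIM  (L0)  txn=BusRdX+Flush  M[L0]=23

invalidations = 5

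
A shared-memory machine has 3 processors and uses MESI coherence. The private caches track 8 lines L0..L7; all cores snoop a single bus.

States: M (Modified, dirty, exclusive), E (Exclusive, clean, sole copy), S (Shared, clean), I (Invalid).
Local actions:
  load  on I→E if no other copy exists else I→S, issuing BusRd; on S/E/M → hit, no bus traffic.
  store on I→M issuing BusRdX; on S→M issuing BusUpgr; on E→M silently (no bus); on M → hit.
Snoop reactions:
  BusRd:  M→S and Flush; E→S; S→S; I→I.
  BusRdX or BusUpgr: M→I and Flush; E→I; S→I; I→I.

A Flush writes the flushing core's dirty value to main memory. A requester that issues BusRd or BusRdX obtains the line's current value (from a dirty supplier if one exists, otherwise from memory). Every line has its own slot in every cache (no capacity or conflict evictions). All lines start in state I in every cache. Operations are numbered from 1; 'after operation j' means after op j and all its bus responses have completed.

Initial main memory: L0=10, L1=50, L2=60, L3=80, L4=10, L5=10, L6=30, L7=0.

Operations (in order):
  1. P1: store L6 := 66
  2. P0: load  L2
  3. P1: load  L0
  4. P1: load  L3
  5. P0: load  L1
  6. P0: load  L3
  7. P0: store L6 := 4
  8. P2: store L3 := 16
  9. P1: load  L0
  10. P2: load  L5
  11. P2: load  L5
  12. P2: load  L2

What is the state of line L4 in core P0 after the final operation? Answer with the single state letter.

1. P1: store L6 := 66  bus=[BusRdX]  L6: P0=I P1=M P2=I  mem[L6]=30
2. P0: load  L2  bus=[BusRd]  L2: P0=E P1=I P2=I  mem[L2]=60
3. P1: load  L0  bus=[BusRd]  L0: P0=I P1=E P2=I  mem[L0]=10
4. P1: load  L3  bus=[BusRd]  L3: P0=I P1=E P2=I  mem[L3]=80
5. P0: load  L1  bus=[BusRd]  L1: P0=E P1=I P2=I  mem[L1]=50
6. P0: load  L3  bus=[BusRd]  L3: P0=S P1=S P2=I  mem[L3]=80
7. P0: store L6 := 4  bus=[BusRdX,Flush]  L6: P0=M P1=I P2=I  mem[L6]=66
8. P2: store L3 := 16  bus=[BusRdX]  L3: P0=I P1=I P2=M  mem[L3]=80
9. P1: load  L0  bus=[-]  L0: P0=I P1=E P2=I  mem[L0]=10
10. P2: load  L5  bus=[BusRd]  L5: P0=I P1=I P2=E  mem[L5]=10
11. P2: load  L5  bus=[-]  L5: P0=I P1=I P2=E  mem[L5]=10
12. P2: load  L2  bus=[BusRd]  L2: P0=S P1=I P2=S  mem[L2]=60

state = I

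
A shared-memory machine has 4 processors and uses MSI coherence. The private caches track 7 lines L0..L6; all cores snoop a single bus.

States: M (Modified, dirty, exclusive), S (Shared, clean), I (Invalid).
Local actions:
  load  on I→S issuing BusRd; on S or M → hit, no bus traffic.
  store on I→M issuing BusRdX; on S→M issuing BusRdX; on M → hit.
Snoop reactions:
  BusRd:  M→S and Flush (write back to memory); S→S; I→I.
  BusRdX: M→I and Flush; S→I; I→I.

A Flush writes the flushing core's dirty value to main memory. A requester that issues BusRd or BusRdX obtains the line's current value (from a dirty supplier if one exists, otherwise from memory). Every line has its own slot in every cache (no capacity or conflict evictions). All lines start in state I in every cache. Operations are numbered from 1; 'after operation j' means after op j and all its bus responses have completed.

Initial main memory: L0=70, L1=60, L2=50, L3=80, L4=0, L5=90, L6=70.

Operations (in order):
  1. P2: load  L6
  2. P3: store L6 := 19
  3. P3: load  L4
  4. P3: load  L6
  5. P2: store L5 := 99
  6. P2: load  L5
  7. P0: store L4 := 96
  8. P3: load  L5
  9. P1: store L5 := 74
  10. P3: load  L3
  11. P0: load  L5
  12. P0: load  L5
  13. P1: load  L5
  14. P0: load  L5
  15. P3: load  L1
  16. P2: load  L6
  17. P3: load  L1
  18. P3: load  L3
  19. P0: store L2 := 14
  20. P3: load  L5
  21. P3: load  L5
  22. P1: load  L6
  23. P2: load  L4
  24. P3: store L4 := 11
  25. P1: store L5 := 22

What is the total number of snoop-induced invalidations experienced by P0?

invalidations = 2

[1] P2: load  L6 | P0:I, P1:I, P2:S(70), P3:I | bus: BusRd
[2] P3: store L6 := 19 | P0:I, P1:I, P2:I, P3:M(19) | bus: BusRdX
[3] P3: load  L4 | P0:I, P1:I, P2:I, P3:S(0) | bus: BusRd
[4] P3: load  L6 | P0:I, P1:I, P2:I, P3:M(19) | bus: none
[5] P2: store L5 := 99 | P0:I, P1:I, P2:M(99), P3:I | bus: BusRdX
[6] P2: load  L5 | P0:I, P1:I, P2:M(99), P3:I | bus: none
[7] P0: store L4 := 96 | P0:M(96), P1:I, P2:I, P3:I | bus: BusRdX
[8] P3: load  L5 | P0:I, P1:I, P2:S(99), P3:S(99) | bus: BusRd,Flush
[9] P1: store L5 := 74 | P0:I, P1:M(74), P2:I, P3:I | bus: BusRdX
[10] P3: load  L3 | P0:I, P1:I, P2:I, P3:S(80) | bus: BusRd
[11] P0: load  L5 | P0:S(74), P1:S(74), P2:I, P3:I | bus: BusRd,Flush
[12] P0: load  L5 | P0:S(74), P1:S(74), P2:I, P3:I | bus: none
[13] P1: load  L5 | P0:S(74), P1:S(74), P2:I, P3:I | bus: none
[14] P0: load  L5 | P0:S(74), P1:S(74), P2:I, P3:I | bus: none
[15] P3: load  L1 | P0:I, P1:I, P2:I, P3:S(60) | bus: BusRd
[16] P2: load  L6 | P0:I, P1:I, P2:S(19), P3:S(19) | bus: BusRd,Flush
[17] P3: load  L1 | P0:I, P1:I, P2:I, P3:S(60) | bus: none
[18] P3: load  L3 | P0:I, P1:I, P2:I, P3:S(80) | bus: none
[19] P0: store L2 := 14 | P0:M(14), P1:I, P2:I, P3:I | bus: BusRdX
[20] P3: load  L5 | P0:S(74), P1:S(74), P2:I, P3:S(74) | bus: BusRd
[21] P3: load  L5 | P0:S(74), P1:S(74), P2:I, P3:S(74) | bus: none
[22] P1: load  L6 | P0:I, P1:S(19), P2:S(19), P3:S(19) | bus: BusRd
[23] P2: load  L4 | P0:S(96), P1:I, P2:S(96), P3:I | bus: BusRd,Flush
[24] P3: store L4 := 11 | P0:I, P1:I, P2:I, P3:M(11) | bus: BusRdX
[25] P1: store L5 := 22 | P0:I, P1:M(22), P2:I, P3:I | bus: BusRdX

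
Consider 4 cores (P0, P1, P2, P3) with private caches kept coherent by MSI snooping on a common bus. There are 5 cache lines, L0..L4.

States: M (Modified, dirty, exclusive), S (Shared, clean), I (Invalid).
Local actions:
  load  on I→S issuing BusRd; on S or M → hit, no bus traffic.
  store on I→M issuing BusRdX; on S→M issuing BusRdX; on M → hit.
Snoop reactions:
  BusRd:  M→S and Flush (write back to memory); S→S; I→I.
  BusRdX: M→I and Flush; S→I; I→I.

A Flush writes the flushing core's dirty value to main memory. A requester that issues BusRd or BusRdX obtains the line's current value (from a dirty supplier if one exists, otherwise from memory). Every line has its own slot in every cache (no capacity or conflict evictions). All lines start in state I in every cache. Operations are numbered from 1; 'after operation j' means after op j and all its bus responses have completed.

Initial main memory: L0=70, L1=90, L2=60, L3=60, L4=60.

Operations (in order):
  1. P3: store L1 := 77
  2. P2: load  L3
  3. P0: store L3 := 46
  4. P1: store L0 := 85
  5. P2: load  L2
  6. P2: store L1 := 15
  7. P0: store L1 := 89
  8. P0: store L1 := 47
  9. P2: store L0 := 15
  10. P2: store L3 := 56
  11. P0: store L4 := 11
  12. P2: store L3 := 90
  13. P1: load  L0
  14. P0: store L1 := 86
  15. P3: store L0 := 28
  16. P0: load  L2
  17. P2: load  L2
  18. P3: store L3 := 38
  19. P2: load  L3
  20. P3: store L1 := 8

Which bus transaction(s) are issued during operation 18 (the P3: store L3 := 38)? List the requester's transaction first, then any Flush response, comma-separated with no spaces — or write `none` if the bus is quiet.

bus = BusRdX,Flush

[1] P3: store L1 := 77 | P0:I, P1:I, P2:I, P3:M(77) | bus: BusRdX
[2] P2: load  L3 | P0:I, P1:I, P2:S(60), P3:I | bus: BusRd
[3] P0: store L3 := 46 | P0:M(46), P1:I, P2:I, P3:I | bus: BusRdX
[4] P1: store L0 := 85 | P0:I, P1:M(85), P2:I, P3:I | bus: BusRdX
[5] P2: load  L2 | P0:I, P1:I, P2:S(60), P3:I | bus: BusRd
[6] P2: store L1 := 15 | P0:I, P1:I, P2:M(15), P3:I | bus: BusRdX,Flush
[7] P0: store L1 := 89 | P0:M(89), P1:I, P2:I, P3:I | bus: BusRdX,Flush
[8] P0: store L1 := 47 | P0:M(47), P1:I, P2:I, P3:I | bus: none
[9] P2: store L0 := 15 | P0:I, P1:I, P2:M(15), P3:I | bus: BusRdX,Flush
[10] P2: store L3 := 56 | P0:I, P1:I, P2:M(56), P3:I | bus: BusRdX,Flush
[11] P0: store L4 := 11 | P0:M(11), P1:I, P2:I, P3:I | bus: BusRdX
[12] P2: store L3 := 90 | P0:I, P1:I, P2:M(90), P3:I | bus: none
[13] P1: load  L0 | P0:I, P1:S(15), P2:S(15), P3:I | bus: BusRd,Flush
[14] P0: store L1 := 86 | P0:M(86), P1:I, P2:I, P3:I | bus: none
[15] P3: store L0 := 28 | P0:I, P1:I, P2:I, P3:M(28) | bus: BusRdX
[16] P0: load  L2 | P0:S(60), P1:I, P2:S(60), P3:I | bus: BusRd
[17] P2: load  L2 | P0:S(60), P1:I, P2:S(60), P3:I | bus: none
[18] P3: store L3 := 38 | P0:I, P1:I, P2:I, P3:M(38) | bus: BusRdX,Flush
[19] P2: load  L3 | P0:I, P1:I, P2:S(38), P3:S(38) | bus: BusRd,Flush
[20] P3: store L1 := 8 | P0:I, P1:I, P2:I, P3:M(8) | bus: BusRdX,Flush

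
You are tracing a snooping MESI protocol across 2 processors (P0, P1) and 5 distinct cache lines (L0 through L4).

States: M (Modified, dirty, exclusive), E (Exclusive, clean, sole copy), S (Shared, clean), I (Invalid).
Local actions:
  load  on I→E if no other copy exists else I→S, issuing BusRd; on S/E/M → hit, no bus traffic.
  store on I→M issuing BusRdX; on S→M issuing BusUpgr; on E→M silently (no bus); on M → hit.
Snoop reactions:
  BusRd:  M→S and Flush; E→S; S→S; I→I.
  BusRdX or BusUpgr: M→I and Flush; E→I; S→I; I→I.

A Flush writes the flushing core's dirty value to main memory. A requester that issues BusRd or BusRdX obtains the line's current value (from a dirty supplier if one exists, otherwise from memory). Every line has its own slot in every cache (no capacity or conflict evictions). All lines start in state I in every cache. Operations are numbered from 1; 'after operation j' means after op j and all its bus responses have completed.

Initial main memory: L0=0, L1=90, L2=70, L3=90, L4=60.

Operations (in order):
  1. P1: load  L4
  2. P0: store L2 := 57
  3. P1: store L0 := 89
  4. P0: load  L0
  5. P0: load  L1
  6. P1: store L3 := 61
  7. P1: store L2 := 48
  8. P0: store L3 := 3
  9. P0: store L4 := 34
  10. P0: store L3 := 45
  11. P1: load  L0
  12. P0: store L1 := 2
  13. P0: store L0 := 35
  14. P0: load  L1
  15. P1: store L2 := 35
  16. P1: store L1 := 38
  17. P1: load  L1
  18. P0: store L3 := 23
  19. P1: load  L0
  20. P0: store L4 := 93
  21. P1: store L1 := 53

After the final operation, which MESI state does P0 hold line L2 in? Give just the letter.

state = I

  op1 P1: load  L4 → I/E on L4; bus BusRd; mem=60
  op2 P0: store L2 := 57 → M/I on L2; bus BusRdX; mem=70
  op3 P1: store L0 := 89 → I/M on L0; bus BusRdX; mem=0
  op4 P0: load  L0 → S/S on L0; bus BusRd Flush; mem=89
  op5 P0: load  L1 → E/I on L1; bus BusRd; mem=90
  op6 P1: store L3 := 61 → I/M on L3; bus BusRdX; mem=90
  op7 P1: store L2 := 48 → I/M on L2; bus BusRdX Flush; mem=57
  op8 P0: store L3 := 3 → M/I on L3; bus BusRdX Flush; mem=61
  op9 P0: store L4 := 34 → M/I on L4; bus BusRdX; mem=60
  op10 P0: store L3 := 45 → M/I on L3; bus (none); mem=61
  op11 P1: load  L0 → S/S on L0; bus (none); mem=89
  op12 P0: store L1 := 2 → M/I on L1; bus (none); mem=90
  op13 P0: store L0 := 35 → M/I on L0; bus BusUpgr; mem=89
  op14 P0: load  L1 → M/I on L1; bus (none); mem=90
  op15 P1: store L2 := 35 → I/M on L2; bus (none); mem=57
  op16 P1: store L1 := 38 → I/M on L1; bus BusRdX Flush; mem=2
  op17 P1: load  L1 → I/M on L1; bus (none); mem=2
  op18 P0: store L3 := 23 → M/I on L3; bus (none); mem=61
  op19 P1: load  L0 → S/S on L0; bus BusRd Flush; mem=35
  op20 P0: store L4 := 93 → M/I on L4; bus (none); mem=60
  op21 P1: store L1 := 53 → I/M on L1; bus (none); mem=2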